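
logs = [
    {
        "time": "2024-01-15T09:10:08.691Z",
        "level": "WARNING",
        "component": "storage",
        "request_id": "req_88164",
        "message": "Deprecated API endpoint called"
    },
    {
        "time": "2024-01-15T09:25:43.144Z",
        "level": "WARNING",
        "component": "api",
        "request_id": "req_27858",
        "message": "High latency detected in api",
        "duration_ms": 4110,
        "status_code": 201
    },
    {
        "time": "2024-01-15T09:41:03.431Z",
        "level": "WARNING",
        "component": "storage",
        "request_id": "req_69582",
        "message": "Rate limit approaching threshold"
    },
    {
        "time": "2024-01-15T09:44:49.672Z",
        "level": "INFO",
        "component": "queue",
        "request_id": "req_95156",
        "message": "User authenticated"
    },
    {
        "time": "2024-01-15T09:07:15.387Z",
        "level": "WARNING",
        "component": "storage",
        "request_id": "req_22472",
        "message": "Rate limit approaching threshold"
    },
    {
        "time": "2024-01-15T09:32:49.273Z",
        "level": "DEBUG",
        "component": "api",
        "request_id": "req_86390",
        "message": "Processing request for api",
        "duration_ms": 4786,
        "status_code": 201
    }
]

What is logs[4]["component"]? "storage"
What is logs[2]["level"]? "WARNING"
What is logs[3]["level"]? "INFO"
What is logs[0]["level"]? "WARNING"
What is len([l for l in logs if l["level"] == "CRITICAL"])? 0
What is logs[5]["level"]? "DEBUG"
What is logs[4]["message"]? "Rate limit approaching threshold"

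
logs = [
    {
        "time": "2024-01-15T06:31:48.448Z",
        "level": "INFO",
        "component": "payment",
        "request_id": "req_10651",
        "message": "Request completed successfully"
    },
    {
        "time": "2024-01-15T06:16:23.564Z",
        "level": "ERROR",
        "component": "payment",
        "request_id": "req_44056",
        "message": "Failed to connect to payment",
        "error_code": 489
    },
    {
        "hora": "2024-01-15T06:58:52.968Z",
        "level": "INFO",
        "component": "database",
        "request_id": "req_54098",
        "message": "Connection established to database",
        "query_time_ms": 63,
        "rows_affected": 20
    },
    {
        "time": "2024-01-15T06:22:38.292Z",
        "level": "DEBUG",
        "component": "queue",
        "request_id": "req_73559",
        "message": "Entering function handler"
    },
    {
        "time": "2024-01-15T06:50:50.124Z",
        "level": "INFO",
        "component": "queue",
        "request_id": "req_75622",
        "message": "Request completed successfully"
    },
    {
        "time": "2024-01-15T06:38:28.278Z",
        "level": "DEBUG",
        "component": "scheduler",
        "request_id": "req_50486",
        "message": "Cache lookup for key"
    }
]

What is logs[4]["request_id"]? "req_75622"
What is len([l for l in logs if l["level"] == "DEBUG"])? 2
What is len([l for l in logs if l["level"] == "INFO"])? 3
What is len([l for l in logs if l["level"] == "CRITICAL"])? 0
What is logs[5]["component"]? "scheduler"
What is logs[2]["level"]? "INFO"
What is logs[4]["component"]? "queue"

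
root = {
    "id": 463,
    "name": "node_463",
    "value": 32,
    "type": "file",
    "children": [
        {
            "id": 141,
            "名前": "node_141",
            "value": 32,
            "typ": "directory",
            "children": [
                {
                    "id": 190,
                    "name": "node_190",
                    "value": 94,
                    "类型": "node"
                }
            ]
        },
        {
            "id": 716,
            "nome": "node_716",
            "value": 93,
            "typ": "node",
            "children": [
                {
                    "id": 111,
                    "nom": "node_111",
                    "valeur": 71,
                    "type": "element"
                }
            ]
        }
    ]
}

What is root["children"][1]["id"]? 716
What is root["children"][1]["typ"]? "node"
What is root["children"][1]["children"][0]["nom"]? "node_111"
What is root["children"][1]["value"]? 93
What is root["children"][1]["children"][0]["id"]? 111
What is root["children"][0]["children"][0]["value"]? 94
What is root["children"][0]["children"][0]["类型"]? "node"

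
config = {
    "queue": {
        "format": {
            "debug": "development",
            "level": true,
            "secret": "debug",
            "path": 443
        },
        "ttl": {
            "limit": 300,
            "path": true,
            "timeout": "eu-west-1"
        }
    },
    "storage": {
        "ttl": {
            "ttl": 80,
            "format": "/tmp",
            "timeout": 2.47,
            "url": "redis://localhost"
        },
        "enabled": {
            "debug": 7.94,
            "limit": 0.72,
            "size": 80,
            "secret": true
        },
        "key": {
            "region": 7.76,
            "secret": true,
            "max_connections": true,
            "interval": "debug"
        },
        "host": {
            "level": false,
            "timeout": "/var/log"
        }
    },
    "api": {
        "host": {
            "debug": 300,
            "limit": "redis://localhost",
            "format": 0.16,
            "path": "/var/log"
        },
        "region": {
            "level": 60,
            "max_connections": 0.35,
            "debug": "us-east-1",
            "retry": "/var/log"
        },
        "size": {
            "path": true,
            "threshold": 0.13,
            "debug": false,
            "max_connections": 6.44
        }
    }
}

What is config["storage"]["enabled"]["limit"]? 0.72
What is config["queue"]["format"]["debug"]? "development"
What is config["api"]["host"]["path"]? "/var/log"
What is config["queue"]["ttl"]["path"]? True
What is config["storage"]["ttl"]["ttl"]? 80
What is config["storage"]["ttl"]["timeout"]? 2.47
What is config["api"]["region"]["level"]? 60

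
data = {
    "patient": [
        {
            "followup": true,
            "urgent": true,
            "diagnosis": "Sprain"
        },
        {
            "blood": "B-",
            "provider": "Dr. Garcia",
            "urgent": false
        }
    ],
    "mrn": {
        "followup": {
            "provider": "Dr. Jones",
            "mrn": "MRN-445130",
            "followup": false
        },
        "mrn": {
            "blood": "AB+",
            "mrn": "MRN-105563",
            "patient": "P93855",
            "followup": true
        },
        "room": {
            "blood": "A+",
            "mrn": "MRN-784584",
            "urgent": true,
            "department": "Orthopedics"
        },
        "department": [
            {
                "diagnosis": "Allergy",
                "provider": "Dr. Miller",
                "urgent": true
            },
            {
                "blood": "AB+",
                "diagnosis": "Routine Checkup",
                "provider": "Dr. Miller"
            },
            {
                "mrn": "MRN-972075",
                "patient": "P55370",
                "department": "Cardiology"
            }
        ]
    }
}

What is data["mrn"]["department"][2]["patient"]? "P55370"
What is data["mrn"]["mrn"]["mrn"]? "MRN-105563"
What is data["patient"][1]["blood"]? "B-"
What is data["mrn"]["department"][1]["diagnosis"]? "Routine Checkup"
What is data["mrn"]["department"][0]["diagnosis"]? "Allergy"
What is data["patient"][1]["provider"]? "Dr. Garcia"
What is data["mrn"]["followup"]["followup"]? False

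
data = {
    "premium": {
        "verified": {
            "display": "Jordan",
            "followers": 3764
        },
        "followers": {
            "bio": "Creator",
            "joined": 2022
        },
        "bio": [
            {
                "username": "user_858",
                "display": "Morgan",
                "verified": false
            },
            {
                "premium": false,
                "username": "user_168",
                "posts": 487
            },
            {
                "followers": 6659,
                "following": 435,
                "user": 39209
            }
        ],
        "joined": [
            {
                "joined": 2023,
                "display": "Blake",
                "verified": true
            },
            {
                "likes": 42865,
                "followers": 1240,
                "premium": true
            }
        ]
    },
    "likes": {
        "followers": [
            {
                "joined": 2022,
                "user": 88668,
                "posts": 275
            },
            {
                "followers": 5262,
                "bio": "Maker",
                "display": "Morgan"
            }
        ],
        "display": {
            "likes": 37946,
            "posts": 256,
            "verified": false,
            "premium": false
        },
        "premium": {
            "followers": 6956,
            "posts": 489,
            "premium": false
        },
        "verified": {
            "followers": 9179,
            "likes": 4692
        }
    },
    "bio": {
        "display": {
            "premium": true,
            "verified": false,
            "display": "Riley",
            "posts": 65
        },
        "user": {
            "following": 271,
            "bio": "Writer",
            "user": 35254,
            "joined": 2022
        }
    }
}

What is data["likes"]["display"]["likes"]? 37946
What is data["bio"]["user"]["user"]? 35254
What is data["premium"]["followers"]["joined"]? 2022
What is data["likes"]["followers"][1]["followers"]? 5262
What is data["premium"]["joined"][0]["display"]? "Blake"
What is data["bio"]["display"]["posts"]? 65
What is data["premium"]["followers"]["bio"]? "Creator"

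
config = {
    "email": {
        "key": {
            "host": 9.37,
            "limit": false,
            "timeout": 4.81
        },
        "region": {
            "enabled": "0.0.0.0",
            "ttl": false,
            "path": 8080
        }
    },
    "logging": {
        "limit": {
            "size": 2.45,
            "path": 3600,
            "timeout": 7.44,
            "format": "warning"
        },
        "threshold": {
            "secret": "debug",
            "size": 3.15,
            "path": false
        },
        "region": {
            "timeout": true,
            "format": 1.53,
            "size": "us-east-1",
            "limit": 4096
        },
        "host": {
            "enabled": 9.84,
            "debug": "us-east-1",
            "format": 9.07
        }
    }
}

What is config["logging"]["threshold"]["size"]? 3.15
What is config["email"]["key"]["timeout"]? 4.81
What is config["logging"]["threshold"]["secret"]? "debug"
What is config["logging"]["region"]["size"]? "us-east-1"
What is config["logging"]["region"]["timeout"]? True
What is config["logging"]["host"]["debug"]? "us-east-1"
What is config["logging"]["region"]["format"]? 1.53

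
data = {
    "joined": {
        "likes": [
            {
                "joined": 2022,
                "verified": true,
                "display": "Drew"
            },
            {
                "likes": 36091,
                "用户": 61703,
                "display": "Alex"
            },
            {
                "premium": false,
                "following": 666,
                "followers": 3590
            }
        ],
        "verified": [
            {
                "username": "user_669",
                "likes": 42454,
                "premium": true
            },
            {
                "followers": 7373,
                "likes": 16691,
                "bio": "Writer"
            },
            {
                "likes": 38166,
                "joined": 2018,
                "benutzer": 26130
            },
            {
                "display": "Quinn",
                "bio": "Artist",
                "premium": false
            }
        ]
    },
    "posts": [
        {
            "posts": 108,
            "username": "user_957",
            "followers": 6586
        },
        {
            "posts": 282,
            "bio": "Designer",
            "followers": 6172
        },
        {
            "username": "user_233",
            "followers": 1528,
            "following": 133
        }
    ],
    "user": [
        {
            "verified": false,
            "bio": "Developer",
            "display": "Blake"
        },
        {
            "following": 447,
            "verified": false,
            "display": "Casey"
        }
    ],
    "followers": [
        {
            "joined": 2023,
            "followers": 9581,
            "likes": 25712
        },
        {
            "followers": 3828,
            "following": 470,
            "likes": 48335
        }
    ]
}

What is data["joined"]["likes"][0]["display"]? "Drew"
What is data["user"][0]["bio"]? "Developer"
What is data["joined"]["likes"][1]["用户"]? 61703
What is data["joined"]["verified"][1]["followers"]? 7373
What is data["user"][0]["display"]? "Blake"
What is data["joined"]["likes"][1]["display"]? "Alex"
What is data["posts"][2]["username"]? "user_233"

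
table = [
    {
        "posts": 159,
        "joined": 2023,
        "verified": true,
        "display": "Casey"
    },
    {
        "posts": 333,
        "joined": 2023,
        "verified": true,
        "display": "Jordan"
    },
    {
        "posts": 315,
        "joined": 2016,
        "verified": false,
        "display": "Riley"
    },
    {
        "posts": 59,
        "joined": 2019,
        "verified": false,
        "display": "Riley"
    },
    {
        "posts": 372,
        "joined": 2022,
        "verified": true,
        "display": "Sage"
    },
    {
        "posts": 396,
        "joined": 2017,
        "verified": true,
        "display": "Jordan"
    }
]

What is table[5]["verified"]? True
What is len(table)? 6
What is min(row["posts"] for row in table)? 59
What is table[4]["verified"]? True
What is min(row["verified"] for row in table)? False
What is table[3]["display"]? "Riley"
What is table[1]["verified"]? True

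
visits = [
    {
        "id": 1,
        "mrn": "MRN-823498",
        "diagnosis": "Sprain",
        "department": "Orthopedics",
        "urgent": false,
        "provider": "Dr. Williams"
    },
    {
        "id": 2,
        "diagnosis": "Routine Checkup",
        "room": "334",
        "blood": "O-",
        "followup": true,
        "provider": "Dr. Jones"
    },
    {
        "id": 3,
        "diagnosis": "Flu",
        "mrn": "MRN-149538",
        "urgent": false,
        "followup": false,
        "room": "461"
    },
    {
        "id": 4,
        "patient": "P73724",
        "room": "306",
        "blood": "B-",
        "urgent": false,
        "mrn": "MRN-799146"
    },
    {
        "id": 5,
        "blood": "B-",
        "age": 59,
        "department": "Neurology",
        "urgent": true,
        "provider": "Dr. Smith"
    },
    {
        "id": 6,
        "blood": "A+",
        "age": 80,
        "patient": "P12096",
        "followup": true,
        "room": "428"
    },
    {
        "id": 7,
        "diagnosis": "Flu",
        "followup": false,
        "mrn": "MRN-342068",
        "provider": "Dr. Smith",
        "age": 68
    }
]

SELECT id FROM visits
[1, 2, 3, 4, 5, 6, 7]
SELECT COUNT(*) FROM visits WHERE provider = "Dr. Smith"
2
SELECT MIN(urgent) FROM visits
False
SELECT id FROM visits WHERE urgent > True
[]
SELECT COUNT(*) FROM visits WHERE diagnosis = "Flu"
2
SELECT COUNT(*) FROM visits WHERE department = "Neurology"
1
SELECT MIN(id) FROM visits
1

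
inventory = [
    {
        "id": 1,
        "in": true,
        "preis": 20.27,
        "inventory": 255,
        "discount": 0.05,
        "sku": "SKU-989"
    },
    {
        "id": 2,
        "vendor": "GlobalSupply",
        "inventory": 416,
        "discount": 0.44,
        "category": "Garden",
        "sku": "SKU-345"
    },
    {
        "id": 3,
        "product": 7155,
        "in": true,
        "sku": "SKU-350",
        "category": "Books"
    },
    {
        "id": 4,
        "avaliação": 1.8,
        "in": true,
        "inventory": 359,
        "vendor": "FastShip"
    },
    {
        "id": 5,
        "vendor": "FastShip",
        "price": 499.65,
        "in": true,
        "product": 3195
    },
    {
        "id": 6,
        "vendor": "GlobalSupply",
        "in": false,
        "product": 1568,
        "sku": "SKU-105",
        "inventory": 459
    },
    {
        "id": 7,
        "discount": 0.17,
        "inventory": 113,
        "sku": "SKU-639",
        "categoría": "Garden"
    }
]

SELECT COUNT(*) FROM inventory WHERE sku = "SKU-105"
1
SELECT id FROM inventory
[1, 2, 3, 4, 5, 6, 7]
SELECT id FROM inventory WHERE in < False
[]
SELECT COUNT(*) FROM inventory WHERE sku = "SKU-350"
1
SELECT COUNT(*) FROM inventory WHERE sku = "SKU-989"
1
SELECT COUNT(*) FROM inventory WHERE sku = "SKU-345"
1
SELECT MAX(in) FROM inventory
True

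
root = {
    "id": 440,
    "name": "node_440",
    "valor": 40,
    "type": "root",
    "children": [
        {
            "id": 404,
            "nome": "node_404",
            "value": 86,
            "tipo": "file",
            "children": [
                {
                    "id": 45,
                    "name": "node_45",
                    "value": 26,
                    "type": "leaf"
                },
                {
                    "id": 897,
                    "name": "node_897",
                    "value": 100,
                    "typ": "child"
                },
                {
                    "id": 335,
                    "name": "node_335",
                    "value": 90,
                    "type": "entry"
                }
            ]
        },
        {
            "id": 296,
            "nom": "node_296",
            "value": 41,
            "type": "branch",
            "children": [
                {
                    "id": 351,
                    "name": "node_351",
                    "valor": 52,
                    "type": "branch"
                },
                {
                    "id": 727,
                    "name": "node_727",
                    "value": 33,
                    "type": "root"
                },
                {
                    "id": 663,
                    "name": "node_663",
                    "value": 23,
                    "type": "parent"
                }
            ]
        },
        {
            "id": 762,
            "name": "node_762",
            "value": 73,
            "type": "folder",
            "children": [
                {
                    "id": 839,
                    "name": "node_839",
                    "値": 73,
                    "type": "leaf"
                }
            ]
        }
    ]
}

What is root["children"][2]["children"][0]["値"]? 73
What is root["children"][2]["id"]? 762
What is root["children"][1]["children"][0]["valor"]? 52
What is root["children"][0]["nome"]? "node_404"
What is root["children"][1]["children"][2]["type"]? "parent"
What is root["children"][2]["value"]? 73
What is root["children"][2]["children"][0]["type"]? "leaf"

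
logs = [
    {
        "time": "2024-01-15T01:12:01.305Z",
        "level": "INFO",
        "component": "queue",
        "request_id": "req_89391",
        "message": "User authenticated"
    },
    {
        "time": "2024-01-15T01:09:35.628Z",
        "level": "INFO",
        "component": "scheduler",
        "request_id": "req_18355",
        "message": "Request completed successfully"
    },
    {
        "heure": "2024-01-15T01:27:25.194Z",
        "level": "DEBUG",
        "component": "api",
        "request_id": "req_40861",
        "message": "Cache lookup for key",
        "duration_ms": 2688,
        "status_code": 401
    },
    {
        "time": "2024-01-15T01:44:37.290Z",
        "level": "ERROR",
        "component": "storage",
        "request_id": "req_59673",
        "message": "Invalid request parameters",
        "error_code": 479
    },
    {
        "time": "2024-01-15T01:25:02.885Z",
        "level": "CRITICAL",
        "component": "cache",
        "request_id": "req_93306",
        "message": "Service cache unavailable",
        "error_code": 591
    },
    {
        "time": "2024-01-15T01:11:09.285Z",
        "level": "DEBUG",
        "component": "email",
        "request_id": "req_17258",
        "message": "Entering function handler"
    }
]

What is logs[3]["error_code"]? 479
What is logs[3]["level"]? "ERROR"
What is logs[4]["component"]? "cache"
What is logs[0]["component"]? "queue"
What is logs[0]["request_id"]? "req_89391"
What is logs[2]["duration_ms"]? 2688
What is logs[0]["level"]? "INFO"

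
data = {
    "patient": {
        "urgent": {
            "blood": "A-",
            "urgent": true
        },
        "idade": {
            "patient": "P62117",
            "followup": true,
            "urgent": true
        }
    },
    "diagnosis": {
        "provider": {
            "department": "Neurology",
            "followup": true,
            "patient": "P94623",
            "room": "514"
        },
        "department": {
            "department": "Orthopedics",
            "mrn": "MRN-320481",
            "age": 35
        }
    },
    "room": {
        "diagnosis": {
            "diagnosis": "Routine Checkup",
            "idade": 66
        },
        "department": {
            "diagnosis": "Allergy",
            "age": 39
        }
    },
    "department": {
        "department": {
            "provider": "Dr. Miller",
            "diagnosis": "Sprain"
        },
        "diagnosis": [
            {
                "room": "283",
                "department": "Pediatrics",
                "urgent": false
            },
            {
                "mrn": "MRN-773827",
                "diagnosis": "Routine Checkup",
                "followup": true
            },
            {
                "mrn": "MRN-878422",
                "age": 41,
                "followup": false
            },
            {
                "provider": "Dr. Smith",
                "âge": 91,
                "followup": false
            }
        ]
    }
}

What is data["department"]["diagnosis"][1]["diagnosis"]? "Routine Checkup"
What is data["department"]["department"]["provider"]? "Dr. Miller"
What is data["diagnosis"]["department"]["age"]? 35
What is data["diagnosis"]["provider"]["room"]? "514"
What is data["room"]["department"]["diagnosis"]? "Allergy"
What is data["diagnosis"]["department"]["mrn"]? "MRN-320481"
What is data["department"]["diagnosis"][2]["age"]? 41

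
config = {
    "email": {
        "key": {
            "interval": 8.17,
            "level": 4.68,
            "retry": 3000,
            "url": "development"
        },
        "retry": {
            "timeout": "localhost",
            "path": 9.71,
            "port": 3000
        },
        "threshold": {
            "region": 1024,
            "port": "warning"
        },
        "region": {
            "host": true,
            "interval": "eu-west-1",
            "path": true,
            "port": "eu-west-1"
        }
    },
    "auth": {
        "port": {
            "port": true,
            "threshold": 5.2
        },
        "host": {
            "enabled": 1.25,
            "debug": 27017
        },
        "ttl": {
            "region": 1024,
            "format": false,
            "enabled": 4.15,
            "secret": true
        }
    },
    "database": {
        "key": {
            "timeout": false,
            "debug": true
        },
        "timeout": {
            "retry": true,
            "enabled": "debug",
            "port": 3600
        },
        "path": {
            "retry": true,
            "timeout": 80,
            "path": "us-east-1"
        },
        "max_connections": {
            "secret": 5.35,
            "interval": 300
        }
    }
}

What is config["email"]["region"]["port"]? "eu-west-1"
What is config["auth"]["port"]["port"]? True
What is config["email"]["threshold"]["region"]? 1024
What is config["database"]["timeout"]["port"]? 3600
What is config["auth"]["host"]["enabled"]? 1.25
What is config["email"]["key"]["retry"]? 3000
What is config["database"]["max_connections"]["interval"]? 300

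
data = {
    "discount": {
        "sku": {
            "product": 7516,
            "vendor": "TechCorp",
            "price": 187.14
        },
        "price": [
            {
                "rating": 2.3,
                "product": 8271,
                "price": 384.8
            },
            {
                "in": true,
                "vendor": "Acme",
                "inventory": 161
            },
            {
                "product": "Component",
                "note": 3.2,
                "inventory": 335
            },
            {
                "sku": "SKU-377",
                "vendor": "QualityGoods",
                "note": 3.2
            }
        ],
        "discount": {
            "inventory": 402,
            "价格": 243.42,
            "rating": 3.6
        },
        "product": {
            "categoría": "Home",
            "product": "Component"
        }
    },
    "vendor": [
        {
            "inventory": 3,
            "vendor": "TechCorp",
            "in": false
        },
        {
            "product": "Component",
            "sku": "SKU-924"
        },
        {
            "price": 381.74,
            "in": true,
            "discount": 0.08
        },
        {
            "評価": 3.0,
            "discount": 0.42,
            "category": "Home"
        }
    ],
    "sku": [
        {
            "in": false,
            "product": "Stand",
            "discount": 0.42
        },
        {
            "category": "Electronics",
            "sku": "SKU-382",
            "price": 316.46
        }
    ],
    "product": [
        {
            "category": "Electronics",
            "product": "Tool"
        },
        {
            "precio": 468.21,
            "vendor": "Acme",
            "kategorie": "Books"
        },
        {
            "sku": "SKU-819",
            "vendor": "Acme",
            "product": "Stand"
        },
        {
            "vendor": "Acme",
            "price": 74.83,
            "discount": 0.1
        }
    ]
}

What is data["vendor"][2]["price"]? 381.74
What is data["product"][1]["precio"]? 468.21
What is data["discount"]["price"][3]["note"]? 3.2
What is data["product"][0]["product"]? "Tool"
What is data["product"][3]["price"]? 74.83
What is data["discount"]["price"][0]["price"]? 384.8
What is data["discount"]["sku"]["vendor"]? "TechCorp"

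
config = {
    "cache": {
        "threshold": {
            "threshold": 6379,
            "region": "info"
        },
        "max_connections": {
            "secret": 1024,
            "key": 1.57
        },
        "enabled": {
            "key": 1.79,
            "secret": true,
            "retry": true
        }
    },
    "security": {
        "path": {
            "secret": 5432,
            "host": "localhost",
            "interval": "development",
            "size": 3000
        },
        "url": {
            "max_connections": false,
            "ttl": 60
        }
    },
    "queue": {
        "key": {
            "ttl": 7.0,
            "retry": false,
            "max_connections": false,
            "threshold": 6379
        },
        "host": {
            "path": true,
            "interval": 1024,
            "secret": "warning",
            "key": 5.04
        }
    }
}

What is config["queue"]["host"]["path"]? True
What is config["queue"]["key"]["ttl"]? 7.0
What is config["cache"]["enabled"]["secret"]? True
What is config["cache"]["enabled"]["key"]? 1.79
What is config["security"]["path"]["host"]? "localhost"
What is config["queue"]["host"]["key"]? 5.04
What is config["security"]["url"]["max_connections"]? False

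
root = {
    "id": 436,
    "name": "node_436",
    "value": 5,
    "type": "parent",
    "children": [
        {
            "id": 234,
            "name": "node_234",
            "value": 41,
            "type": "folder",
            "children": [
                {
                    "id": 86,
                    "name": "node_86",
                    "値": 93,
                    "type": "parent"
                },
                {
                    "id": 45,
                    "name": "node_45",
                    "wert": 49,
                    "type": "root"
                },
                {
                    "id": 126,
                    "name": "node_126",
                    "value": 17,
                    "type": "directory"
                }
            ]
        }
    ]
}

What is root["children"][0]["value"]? 41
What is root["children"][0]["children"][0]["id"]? 86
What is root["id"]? 436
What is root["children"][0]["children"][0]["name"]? "node_86"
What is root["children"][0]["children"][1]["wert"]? 49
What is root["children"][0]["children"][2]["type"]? "directory"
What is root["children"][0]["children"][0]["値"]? 93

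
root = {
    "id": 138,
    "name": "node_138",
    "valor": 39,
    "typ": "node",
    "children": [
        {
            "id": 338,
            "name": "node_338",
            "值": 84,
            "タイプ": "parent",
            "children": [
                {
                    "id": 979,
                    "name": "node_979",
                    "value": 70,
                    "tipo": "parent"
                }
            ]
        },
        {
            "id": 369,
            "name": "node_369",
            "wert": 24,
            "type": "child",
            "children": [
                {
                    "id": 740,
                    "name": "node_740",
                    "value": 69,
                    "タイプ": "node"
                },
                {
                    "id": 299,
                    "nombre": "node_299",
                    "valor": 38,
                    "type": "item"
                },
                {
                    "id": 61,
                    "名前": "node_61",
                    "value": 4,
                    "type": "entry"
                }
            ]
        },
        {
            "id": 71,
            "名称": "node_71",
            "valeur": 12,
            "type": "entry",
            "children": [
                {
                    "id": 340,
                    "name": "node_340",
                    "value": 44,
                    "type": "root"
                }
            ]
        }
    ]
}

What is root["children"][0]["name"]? "node_338"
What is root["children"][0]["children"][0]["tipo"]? "parent"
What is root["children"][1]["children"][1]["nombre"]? "node_299"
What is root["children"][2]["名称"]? "node_71"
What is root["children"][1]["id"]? 369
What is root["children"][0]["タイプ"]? "parent"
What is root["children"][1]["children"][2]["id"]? 61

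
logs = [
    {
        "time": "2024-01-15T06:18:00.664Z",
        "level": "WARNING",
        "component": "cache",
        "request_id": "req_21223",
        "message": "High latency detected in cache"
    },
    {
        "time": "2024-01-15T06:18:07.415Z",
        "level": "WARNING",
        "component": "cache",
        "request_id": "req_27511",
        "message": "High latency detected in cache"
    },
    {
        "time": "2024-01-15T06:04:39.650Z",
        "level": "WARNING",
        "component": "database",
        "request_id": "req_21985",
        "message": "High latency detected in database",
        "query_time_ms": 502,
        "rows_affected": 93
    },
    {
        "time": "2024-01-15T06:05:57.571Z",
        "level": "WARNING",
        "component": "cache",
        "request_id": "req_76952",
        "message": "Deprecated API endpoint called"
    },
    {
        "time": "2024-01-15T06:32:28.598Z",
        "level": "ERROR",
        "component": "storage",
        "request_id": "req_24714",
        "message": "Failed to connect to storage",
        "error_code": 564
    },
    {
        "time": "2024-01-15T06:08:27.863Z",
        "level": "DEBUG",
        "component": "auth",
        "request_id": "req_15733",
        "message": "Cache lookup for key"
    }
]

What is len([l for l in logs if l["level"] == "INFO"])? 0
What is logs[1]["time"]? "2024-01-15T06:18:07.415Z"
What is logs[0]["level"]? "WARNING"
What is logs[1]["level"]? "WARNING"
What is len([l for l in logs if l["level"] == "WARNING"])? 4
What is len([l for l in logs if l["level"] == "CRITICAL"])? 0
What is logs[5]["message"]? "Cache lookup for key"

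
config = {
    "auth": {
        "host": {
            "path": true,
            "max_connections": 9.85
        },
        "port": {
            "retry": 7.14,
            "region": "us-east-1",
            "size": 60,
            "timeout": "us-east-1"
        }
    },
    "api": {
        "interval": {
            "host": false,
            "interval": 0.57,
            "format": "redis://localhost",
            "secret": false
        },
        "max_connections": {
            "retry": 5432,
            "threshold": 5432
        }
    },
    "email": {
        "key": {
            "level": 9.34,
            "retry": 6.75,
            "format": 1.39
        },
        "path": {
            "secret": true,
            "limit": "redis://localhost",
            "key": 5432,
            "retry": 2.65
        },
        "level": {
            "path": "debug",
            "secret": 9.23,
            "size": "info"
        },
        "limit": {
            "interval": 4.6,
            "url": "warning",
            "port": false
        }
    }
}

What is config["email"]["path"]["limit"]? "redis://localhost"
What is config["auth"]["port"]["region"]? "us-east-1"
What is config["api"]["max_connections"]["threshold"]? 5432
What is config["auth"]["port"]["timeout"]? "us-east-1"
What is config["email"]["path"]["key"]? 5432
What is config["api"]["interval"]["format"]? "redis://localhost"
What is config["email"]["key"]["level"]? 9.34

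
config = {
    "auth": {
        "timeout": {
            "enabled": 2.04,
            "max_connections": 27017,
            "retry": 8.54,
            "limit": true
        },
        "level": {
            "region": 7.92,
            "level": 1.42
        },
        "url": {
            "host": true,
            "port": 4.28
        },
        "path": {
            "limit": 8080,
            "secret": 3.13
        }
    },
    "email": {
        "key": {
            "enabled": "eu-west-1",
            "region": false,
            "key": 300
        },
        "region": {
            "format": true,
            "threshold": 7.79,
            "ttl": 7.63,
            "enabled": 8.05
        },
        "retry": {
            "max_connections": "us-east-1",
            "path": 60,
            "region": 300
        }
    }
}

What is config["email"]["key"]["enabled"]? "eu-west-1"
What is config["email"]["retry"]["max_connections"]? "us-east-1"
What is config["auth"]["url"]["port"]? 4.28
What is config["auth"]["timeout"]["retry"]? 8.54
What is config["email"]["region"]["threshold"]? 7.79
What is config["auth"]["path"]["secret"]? 3.13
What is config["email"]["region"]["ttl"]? 7.63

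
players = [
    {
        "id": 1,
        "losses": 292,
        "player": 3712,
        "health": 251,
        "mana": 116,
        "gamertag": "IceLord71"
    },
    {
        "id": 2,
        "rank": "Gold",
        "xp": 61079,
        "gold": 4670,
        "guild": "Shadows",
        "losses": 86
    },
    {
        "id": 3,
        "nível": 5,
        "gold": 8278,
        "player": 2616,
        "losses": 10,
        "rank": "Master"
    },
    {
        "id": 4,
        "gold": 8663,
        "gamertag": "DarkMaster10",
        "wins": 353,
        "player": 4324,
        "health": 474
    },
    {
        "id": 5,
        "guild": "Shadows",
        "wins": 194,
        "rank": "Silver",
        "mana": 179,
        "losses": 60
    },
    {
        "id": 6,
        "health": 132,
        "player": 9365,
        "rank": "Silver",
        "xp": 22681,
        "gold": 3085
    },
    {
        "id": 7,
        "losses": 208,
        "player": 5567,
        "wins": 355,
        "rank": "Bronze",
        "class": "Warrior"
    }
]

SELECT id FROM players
[1, 2, 3, 4, 5, 6, 7]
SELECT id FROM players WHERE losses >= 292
[1]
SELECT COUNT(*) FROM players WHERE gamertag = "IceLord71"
1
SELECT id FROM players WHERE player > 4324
[6, 7]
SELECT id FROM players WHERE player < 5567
[1, 3, 4]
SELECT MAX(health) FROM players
474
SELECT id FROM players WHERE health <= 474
[1, 4, 6]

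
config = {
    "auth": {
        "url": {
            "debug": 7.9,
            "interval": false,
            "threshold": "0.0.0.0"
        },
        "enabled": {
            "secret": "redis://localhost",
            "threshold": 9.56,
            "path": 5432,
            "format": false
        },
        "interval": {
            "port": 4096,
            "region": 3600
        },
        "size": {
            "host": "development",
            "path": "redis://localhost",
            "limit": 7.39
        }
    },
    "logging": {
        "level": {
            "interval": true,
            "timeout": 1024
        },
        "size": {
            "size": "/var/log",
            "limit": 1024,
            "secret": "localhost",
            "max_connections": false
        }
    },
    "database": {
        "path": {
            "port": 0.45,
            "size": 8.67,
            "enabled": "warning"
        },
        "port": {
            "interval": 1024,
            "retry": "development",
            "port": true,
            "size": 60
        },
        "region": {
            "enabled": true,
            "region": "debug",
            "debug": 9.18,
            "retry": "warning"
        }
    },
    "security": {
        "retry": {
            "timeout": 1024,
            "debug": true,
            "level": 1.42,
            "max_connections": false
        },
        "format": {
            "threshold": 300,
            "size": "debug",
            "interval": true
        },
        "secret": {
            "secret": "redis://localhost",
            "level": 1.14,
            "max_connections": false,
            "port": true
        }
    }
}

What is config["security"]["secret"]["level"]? 1.14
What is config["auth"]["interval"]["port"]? 4096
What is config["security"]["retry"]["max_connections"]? False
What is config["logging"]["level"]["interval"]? True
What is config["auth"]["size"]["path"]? "redis://localhost"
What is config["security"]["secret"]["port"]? True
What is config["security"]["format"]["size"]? "debug"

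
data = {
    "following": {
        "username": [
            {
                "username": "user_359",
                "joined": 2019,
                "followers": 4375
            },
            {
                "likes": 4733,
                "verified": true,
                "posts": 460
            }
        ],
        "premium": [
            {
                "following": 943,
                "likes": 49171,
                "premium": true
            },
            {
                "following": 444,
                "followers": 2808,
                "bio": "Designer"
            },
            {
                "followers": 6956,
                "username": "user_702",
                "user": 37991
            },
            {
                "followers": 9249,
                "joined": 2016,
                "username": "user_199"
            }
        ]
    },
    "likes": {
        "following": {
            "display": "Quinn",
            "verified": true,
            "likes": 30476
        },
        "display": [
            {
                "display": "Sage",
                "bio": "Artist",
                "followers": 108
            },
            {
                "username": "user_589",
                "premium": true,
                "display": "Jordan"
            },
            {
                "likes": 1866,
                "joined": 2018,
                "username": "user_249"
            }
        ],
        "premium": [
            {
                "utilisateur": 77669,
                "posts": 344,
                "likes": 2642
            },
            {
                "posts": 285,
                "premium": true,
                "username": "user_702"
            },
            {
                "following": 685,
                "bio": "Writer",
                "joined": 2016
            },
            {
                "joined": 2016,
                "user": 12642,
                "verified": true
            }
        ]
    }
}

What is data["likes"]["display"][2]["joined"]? 2018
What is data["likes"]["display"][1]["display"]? "Jordan"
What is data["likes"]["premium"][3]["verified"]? True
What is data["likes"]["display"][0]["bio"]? "Artist"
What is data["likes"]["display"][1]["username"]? "user_589"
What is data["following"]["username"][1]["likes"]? 4733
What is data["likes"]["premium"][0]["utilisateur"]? 77669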